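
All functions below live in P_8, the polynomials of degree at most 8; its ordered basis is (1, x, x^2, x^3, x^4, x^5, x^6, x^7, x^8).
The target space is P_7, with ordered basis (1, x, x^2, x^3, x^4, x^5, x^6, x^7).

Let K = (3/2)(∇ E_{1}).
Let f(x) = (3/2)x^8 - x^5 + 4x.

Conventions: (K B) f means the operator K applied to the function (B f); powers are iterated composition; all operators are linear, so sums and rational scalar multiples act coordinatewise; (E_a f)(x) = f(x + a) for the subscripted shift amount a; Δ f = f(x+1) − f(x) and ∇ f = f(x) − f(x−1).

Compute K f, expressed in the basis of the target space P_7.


g(x) = 18x^7 + 63x^6 + 126x^5 + 150x^4 + 111x^3 + 48x^2 + (21/2)x + 27/4

E_{1} f = (3/2)x^8 + 12x^7 + 42x^6 + 83x^5 + 100x^4 + 74x^3 + 32x^2 + 11x + 9/2
∇ E_{1} f = 12x^7 + 42x^6 + 84x^5 + 100x^4 + 74x^3 + 32x^2 + 7x + 9/2
((3/2)(∇ E_{1})) f = 18x^7 + 63x^6 + 126x^5 + 150x^4 + 111x^3 + 48x^2 + (21/2)x + 27/4


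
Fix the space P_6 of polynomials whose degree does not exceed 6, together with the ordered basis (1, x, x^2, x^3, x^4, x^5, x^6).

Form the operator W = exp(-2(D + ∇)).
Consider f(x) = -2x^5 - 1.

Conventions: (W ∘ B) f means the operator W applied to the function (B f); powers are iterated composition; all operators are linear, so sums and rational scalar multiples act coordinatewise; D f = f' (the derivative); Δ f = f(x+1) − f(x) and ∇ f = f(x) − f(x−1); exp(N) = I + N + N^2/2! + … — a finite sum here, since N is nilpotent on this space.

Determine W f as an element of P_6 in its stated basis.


order-1 term: 40x^4 - 40x^3 + 40x^2 - 20x + 4
order-2 term: -320x^3 + 480x^2 - 440x + 160
order-3 term: 1280x^2 - 1920x + 1120
order-4 term: -2560x + 2560
order-5 term: 2048
the series for exp(-2(D + ∇)) f terminates at order 5
exp(-2(D + ∇)) f = -2x^5 + 40x^4 - 360x^3 + 1800x^2 - 4940x + 5891

the result is g(x) = -2x^5 + 40x^4 - 360x^3 + 1800x^2 - 4940x + 5891


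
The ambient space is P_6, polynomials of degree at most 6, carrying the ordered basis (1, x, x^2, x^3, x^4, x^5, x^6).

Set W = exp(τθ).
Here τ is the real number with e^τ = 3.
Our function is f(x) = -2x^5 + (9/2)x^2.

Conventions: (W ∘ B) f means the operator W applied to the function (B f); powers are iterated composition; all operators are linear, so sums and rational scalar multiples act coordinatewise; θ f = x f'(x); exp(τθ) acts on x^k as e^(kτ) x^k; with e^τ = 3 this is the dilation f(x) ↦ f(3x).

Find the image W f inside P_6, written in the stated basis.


exp(τθ) x^k = e^(kτ) x^k; with e^τ = 3 this sends x^k to 3^k x^k
x^2 ↦ 9 x^2
x^5 ↦ 243 x^5
applying this coordinatewise to f: exp(τθ) f = -486x^5 + (81/2)x^2

the image equals g(x) = -486x^5 + (81/2)x^2


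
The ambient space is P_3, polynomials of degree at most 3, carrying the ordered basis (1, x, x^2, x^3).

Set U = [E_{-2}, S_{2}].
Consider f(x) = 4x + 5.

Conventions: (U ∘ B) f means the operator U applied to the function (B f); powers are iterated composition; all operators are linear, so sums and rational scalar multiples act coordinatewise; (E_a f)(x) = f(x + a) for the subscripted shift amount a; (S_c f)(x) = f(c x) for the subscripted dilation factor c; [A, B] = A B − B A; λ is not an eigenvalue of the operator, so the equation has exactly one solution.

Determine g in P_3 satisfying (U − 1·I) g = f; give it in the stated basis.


g(x) = -4x + 3

write g with unknown coordinates in the stated basis and equate coefficients in (U − 1·I) g = f
solving from the highest basis element down gives g = -4x + 3
check: U g = 8
so U g − 1·g = 4x + 5 = f ✓


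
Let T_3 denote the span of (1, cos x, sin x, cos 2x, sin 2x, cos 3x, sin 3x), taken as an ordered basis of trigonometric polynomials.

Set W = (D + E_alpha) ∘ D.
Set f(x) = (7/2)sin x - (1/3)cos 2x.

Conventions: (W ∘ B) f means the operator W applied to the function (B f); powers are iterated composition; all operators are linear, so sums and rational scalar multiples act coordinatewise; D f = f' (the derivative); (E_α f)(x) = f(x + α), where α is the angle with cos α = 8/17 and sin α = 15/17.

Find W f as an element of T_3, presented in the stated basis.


the image equals g(x) = (28/17)cos x - (112/17)sin x + (1636/867)cos 2x - (322/867)sin 2x

D f = (7/2)cos x + (2/3)sin 2x
D D f = -(7/2)sin x + (4/3)cos 2x
E_alpha D f = (28/17)cos x - (105/34)sin x + (160/289)cos 2x - (322/867)sin 2x
(D + E_alpha) D f = (28/17)cos x - (112/17)sin x + (1636/867)cos 2x - (322/867)sin 2x


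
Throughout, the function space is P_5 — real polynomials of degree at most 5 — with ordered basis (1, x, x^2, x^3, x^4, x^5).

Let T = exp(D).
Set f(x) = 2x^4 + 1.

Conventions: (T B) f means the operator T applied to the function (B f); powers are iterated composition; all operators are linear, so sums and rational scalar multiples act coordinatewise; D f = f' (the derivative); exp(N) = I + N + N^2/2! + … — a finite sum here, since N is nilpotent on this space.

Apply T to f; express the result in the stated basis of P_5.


order-1 term: 8x^3
order-2 term: 12x^2
order-3 term: 8x
order-4 term: 2
the series for exp(D) f terminates at order 4
exp(D) f = 2x^4 + 8x^3 + 12x^2 + 8x + 3

the image equals g(x) = 2x^4 + 8x^3 + 12x^2 + 8x + 3


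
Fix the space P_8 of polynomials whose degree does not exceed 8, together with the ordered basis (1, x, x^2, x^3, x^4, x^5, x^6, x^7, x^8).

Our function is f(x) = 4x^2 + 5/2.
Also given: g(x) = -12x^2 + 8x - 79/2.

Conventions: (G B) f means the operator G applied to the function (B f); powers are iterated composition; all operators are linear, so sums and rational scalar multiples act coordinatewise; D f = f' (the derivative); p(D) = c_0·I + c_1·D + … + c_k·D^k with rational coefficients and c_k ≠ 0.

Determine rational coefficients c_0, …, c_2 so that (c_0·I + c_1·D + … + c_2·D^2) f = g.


p(D) = -3·I + D − 4·D^2, i.e. c_0 = -3, c_1 = 1, c_2 = -4

D^0 f = 4x^2 + 5/2
D^1 f = 8x
D^2 f = 8
matching coefficients of g against c_0 f + c_1 Df + … from the top degree down determines the c_i
solution: c_0 = -3, c_1 = 1, c_2 = -4


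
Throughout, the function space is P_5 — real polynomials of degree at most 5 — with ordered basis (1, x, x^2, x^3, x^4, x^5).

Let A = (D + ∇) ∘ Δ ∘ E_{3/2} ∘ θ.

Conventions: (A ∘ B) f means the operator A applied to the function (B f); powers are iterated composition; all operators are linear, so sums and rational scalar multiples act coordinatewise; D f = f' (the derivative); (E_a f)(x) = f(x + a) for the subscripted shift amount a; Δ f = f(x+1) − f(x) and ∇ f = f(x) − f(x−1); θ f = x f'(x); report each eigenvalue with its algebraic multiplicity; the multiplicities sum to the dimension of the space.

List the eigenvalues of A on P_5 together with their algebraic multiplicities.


λ = 0 (multiplicity 6)

image of 1: 0
image of x: 0
image of x^2: 8
image of x^3: 36x + 63
image of x^4: 96x^2 + 336x + 312
image of x^5: 200x^3 + 1050x^2 + 1950x + 2525/2
the matrix is upper triangular; its diagonal is (0, 0, 0, 0, 0, 0)
for a triangular matrix the eigenvalues are the diagonal entries, with algebraic multiplicity their repetition count


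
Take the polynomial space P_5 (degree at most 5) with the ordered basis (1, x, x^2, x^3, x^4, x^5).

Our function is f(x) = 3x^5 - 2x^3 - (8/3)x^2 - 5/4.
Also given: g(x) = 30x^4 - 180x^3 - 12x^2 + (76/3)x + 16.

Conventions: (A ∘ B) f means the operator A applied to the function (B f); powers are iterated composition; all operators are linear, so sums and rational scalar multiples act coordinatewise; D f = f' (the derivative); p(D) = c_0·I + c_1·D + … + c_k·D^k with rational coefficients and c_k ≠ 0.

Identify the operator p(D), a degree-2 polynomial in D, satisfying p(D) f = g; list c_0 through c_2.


D^0 f = 3x^5 - 2x^3 - (8/3)x^2 - 5/4
D^1 f = 15x^4 - 6x^2 - (16/3)x
D^2 f = 60x^3 - 12x - 16/3
matching coefficients of g against c_0 f + c_1 Df + … from the top degree down determines the c_i
solution: c_0 = 0, c_1 = 2, c_2 = -3

c_0 = 0, c_1 = 2, c_2 = -3


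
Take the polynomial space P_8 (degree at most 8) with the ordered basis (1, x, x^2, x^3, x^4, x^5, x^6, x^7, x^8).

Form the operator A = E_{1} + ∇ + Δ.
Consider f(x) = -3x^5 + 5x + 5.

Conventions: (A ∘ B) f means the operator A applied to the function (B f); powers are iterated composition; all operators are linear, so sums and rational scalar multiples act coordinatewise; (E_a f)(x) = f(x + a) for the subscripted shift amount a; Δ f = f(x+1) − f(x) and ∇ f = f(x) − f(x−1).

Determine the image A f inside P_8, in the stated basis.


E_{1} f = -3x^5 - 15x^4 - 30x^3 - 30x^2 - 10x + 7
∇ f = -15x^4 + 30x^3 - 30x^2 + 15x + 2
Δ f = -15x^4 - 30x^3 - 30x^2 - 15x + 2
(E_{1} + ∇ + Δ) f = -3x^5 - 45x^4 - 30x^3 - 90x^2 - 10x + 11

g(x) = -3x^5 - 45x^4 - 30x^3 - 90x^2 - 10x + 11


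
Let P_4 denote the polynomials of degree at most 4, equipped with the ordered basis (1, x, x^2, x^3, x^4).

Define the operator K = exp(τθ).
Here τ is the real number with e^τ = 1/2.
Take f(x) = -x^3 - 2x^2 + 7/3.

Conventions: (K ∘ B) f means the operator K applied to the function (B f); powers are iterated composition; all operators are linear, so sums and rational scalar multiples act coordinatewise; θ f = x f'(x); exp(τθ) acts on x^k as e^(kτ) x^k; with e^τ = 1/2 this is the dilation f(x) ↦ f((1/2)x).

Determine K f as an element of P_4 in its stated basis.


g(x) = -(1/8)x^3 - (1/2)x^2 + 7/3

exp(τθ) x^k = e^(kτ) x^k; with e^τ = 1/2 this sends x^k to (1/2)^k x^k
x^2 ↦ 1/4 x^2
x^3 ↦ 1/8 x^3
applying this coordinatewise to f: exp(τθ) f = -(1/8)x^3 - (1/2)x^2 + 7/3


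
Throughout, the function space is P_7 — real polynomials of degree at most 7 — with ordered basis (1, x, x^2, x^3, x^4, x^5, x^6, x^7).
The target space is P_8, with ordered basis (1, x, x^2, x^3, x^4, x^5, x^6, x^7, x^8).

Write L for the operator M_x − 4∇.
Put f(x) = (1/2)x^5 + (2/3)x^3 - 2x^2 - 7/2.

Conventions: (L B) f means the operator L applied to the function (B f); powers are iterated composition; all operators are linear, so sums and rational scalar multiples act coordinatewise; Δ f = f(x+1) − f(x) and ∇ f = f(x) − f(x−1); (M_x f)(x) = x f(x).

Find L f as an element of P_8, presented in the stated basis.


M_x f = (1/2)x^6 + (2/3)x^4 - 2x^3 - (7/2)x
∇ f = (5/2)x^4 - 5x^3 + 7x^2 - (17/2)x + 19/6
(-4∇) f = -10x^4 + 20x^3 - 28x^2 + 34x - 38/3
(M_x − 4∇) f = (1/2)x^6 - (28/3)x^4 + 18x^3 - 28x^2 + (61/2)x - 38/3

the image equals g(x) = (1/2)x^6 - (28/3)x^4 + 18x^3 - 28x^2 + (61/2)x - 38/3


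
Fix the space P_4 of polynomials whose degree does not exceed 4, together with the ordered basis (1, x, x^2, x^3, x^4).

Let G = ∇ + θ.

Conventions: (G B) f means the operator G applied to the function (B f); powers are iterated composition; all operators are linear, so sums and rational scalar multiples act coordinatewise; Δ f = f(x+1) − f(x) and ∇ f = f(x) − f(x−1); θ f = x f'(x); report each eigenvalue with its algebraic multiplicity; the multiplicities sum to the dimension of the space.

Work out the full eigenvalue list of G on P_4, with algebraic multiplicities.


λ = 0 (multiplicity 1), λ = 1 (multiplicity 1), λ = 2 (multiplicity 1), λ = 3 (multiplicity 1), λ = 4 (multiplicity 1)

image of 1: 0
image of x: x + 1
image of x^2: 2x^2 + 2x - 1
image of x^3: 3x^3 + 3x^2 - 3x + 1
image of x^4: 4x^4 + 4x^3 - 6x^2 + 4x - 1
the matrix is upper triangular; its diagonal is (0, 1, 2, 3, 4)
for a triangular matrix the eigenvalues are the diagonal entries, with algebraic multiplicity their repetition count


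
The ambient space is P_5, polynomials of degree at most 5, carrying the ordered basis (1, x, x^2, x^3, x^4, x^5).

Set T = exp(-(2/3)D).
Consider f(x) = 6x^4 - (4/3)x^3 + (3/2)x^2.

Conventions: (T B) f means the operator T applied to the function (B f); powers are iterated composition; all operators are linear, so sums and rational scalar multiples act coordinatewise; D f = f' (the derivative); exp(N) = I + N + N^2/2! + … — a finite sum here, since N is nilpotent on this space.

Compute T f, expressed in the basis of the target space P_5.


g(x) = 6x^4 - (52/3)x^3 + (121/6)x^2 - (98/9)x + 182/81

order-1 term: -16x^3 + (8/3)x^2 - 2x
order-2 term: 16x^2 - (16/9)x + 2/3
order-3 term: -(64/9)x + 32/81
order-4 term: 32/27
the series for exp(-(2/3)D) f terminates at order 4
exp(-(2/3)D) f = 6x^4 - (52/3)x^3 + (121/6)x^2 - (98/9)x + 182/81


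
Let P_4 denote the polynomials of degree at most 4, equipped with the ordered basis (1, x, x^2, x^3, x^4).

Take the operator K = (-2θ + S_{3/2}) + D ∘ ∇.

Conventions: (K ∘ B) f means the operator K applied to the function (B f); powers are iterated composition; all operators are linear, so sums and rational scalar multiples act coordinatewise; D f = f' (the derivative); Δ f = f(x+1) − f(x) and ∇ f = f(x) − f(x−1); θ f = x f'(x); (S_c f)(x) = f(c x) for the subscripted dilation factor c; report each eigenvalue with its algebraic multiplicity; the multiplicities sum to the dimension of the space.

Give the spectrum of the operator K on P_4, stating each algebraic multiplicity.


image of 1: 1
image of x: -(1/2)x
image of x^2: -(7/4)x^2 + 2
image of x^3: -(21/8)x^3 + 6x - 3
image of x^4: -(47/16)x^4 + 12x^2 - 12x + 4
the matrix is upper triangular; its diagonal is (1, -1/2, -7/4, -21/8, -47/16)
for a triangular matrix the eigenvalues are the diagonal entries, with algebraic multiplicity their repetition count

λ = -47/16 (multiplicity 1), λ = -21/8 (multiplicity 1), λ = -7/4 (multiplicity 1), λ = -1/2 (multiplicity 1), λ = 1 (multiplicity 1)


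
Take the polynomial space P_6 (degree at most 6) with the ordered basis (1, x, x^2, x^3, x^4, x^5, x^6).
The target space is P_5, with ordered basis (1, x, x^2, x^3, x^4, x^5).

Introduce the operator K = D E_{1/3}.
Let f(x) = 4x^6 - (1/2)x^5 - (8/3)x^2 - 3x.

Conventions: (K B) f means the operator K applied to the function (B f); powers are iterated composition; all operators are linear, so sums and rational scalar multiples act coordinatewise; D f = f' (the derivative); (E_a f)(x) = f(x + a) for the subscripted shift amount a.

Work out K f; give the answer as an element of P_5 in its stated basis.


E_{1/3} f = 4x^6 + (15/2)x^5 + (35/6)x^4 + (65/27)x^3 - (19/9)x^2 - (763/162)x - 1885/1458
D E_{1/3} f = 24x^5 + (75/2)x^4 + (70/3)x^3 + (65/9)x^2 - (38/9)x - 763/162

g(x) = 24x^5 + (75/2)x^4 + (70/3)x^3 + (65/9)x^2 - (38/9)x - 763/162


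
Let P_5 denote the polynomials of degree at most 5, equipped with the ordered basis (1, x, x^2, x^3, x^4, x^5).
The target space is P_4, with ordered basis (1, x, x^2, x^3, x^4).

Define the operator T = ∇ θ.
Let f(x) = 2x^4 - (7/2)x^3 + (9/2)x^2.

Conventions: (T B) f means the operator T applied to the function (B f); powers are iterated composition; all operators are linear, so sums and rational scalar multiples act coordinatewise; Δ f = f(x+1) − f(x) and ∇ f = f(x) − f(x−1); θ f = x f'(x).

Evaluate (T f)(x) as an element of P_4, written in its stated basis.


θ f = 8x^4 - (21/2)x^3 + 9x^2
∇ θ f = 32x^3 - (159/2)x^2 + (163/2)x - 55/2

g(x) = 32x^3 - (159/2)x^2 + (163/2)x - 55/2


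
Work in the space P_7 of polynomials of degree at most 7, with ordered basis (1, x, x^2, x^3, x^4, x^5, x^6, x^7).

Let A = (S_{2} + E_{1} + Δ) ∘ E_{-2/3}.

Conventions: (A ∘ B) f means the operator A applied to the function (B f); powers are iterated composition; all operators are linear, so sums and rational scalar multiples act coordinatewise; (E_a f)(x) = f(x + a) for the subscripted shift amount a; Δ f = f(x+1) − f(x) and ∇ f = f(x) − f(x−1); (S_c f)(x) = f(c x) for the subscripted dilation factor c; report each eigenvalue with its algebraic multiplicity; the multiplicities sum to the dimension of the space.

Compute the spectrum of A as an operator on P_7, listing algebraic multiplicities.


image of 1: 2
image of x: 3x + 2/3
image of x^2: 5x^2 + 2/9
image of x^3: 9x^3 - 4x^2 + 2x + 2/27
image of x^4: 17x^4 - 16x^3 + (28/3)x^2 - (8/9)x + 2/81
image of x^5: 33x^5 - (140/3)x^4 + (100/3)x^3 - (220/27)x^2 + (10/9)x + 2/243
image of x^6: 65x^6 - 120x^5 + (310/3)x^4 - 40x^3 + (250/27)x^2 - (20/27)x + 2/729
image of x^7: 129x^7 - (868/3)x^6 + 294x^5 - (4130/27)x^4 + (1330/27)x^3 - (658/81)x^2 + (154/243)x + 2/2187
the matrix is upper triangular; its diagonal is (2, 3, 5, 9, 17, 33, 65, 129)
for a triangular matrix the eigenvalues are the diagonal entries, with algebraic multiplicity their repetition count

λ = 2 (multiplicity 1), λ = 3 (multiplicity 1), λ = 5 (multiplicity 1), λ = 9 (multiplicity 1), λ = 17 (multiplicity 1), λ = 33 (multiplicity 1), λ = 65 (multiplicity 1), λ = 129 (multiplicity 1)


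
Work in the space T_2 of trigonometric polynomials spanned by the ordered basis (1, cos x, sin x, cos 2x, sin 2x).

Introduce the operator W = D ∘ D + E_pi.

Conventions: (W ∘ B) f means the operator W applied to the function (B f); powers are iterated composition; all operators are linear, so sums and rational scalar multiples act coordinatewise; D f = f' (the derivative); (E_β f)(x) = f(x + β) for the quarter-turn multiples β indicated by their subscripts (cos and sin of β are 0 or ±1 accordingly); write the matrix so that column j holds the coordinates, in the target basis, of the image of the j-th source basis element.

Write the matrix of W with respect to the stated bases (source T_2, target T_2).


image of 1: 1
image of cos x: -2cos x
image of sin x: -2sin x
image of cos 2x: -3cos 2x
image of sin 2x: -3sin 2x
each image's coordinates form column j of the matrix

the matrix is [[1, 0, 0, 0, 0]; [0, -2, 0, 0, 0]; [0, 0, -2, 0, 0]; [0, 0, 0, -3, 0]; [0, 0, 0, 0, -3]] (rows listed top to bottom)


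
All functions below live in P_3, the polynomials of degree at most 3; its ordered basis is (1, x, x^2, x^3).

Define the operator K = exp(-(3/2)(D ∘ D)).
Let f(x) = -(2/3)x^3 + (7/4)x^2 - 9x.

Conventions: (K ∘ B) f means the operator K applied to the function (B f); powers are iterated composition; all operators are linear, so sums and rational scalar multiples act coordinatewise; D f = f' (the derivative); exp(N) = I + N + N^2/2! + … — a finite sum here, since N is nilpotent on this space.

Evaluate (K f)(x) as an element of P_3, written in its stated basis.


order-1 term: 6x - 21/4
the series for exp(-(3/2)(D ∘ D)) f terminates at order 1
exp(-(3/2)(D ∘ D)) f = -(2/3)x^3 + (7/4)x^2 - 3x - 21/4

the image equals g(x) = -(2/3)x^3 + (7/4)x^2 - 3x - 21/4


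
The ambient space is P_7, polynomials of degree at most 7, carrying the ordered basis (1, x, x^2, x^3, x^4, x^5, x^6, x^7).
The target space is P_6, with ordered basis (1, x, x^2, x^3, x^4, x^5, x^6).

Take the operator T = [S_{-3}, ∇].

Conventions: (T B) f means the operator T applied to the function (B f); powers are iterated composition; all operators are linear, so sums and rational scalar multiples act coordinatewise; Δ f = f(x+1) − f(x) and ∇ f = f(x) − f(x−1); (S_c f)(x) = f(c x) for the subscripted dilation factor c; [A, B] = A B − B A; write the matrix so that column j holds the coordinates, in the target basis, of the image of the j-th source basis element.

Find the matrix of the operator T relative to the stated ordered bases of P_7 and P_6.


image of 1: 0
image of x: 4
image of x^2: -24x + 8
image of x^3: 108x^2 - 72x + 28
image of x^4: -432x^3 + 432x^2 - 336x + 80
image of x^5: 1620x^4 - 2160x^3 + 2520x^2 - 1200x + 244
image of x^6: -5832x^5 + 9720x^4 - 15120x^3 + 10800x^2 - 4392x + 728
image of x^7: 20412x^6 - 40824x^5 + 79380x^4 - 75600x^3 + 46116x^2 - 15288x + 2188
each image's coordinates form column j of the matrix

the matrix is [[0, 4, 8, 28, 80, 244, 728, 2188]; [0, 0, -24, -72, -336, -1200, -4392, -15288]; [0, 0, 0, 108, 432, 2520, 10800, 46116]; [0, 0, 0, 0, -432, -2160, -15120, -75600]; [0, 0, 0, 0, 0, 1620, 9720, 79380]; [0, 0, 0, 0, 0, 0, -5832, -40824]; [0, 0, 0, 0, 0, 0, 0, 20412]] (rows listed top to bottom)


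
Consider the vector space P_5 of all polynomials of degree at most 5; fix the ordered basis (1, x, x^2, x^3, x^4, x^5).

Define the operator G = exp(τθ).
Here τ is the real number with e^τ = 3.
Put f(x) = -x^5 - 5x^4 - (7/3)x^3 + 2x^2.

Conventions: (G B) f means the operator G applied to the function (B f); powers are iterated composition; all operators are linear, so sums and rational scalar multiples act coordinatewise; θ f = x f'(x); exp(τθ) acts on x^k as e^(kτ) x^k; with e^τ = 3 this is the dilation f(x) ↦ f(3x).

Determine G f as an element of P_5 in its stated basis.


g(x) = -243x^5 - 405x^4 - 63x^3 + 18x^2

exp(τθ) x^k = e^(kτ) x^k; with e^τ = 3 this sends x^k to 3^k x^k
x^2 ↦ 9 x^2
x^3 ↦ 27 x^3
x^4 ↦ 81 x^4
x^5 ↦ 243 x^5
applying this coordinatewise to f: exp(τθ) f = -243x^5 - 405x^4 - 63x^3 + 18x^2


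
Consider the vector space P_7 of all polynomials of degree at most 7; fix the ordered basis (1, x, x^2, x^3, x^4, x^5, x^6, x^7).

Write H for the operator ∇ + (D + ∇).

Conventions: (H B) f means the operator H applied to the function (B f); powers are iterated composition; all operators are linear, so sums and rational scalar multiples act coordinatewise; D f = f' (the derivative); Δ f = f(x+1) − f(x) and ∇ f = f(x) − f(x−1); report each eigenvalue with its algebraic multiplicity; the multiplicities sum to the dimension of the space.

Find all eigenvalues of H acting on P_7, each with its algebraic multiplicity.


λ = 0 (multiplicity 8)

image of 1: 0
image of x: 3
image of x^2: 6x - 2
image of x^3: 9x^2 - 6x + 2
image of x^4: 12x^3 - 12x^2 + 8x - 2
image of x^5: 15x^4 - 20x^3 + 20x^2 - 10x + 2
image of x^6: 18x^5 - 30x^4 + 40x^3 - 30x^2 + 12x - 2
image of x^7: 21x^6 - 42x^5 + 70x^4 - 70x^3 + 42x^2 - 14x + 2
the matrix is upper triangular; its diagonal is (0, 0, 0, 0, 0, 0, 0, 0)
for a triangular matrix the eigenvalues are the diagonal entries, with algebraic multiplicity their repetition count


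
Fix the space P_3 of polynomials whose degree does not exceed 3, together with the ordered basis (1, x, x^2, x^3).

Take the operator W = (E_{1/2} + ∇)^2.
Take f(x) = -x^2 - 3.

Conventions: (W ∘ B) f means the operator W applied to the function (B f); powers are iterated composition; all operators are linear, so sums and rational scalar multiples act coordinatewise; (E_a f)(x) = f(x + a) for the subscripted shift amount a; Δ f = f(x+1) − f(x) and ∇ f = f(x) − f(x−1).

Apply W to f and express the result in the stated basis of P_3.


the result is g(x) = -x^2 - 6x - 6

E_{1/2} f = -x^2 - x - 13/4
∇ f = -2x + 1
(E_{1/2} + ∇) f = -x^2 - 3x - 9/4
E_{1/2} (E_{1/2} + ∇) f = -x^2 - 4x - 4
∇ (E_{1/2} + ∇) f = -2x - 2
(E_{1/2} + ∇) (E_{1/2} + ∇) f = -x^2 - 6x - 6


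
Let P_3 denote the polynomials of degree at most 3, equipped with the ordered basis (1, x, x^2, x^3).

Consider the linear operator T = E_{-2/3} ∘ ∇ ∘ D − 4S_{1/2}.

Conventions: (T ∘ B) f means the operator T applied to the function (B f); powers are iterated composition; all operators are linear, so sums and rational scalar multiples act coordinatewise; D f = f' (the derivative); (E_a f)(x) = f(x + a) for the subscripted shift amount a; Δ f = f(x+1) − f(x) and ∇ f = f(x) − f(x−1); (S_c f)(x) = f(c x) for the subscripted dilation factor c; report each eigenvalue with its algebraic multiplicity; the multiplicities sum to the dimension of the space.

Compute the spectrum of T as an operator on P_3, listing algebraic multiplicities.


image of 1: -4
image of x: -2x
image of x^2: -x^2 + 2
image of x^3: -(1/2)x^3 + 6x - 7
the matrix is upper triangular; its diagonal is (-4, -2, -1, -1/2)
for a triangular matrix the eigenvalues are the diagonal entries, with algebraic multiplicity their repetition count

λ = -4 (multiplicity 1), λ = -2 (multiplicity 1), λ = -1 (multiplicity 1), λ = -1/2 (multiplicity 1)


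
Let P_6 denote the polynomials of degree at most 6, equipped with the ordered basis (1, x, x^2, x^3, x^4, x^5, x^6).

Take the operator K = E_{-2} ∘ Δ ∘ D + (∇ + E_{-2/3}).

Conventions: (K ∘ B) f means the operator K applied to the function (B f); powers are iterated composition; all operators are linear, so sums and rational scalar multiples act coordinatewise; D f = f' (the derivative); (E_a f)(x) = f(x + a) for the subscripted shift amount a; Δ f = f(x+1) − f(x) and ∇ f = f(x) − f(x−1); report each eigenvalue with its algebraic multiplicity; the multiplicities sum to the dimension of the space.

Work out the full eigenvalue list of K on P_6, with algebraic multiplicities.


λ = 1 (multiplicity 7)

image of 1: 1
image of x: x + 1/3
image of x^2: x^2 + (2/3)x + 13/9
image of x^3: x^3 + x^2 + (13/3)x - 224/27
image of x^4: x^4 + (4/3)x^3 + (26/3)x^2 - (896/27)x + 2203/81
image of x^5: x^5 + (5/3)x^4 + (130/9)x^3 - (2240/27)x^2 + (11015/81)x - 18014/243
image of x^6: x^6 + 2x^5 + (65/3)x^4 - (4480/27)x^3 + (11015/27)x^2 - (36028/81)x + 134929/729
the matrix is upper triangular; its diagonal is (1, 1, 1, 1, 1, 1, 1)
for a triangular matrix the eigenvalues are the diagonal entries, with algebraic multiplicity their repetition count


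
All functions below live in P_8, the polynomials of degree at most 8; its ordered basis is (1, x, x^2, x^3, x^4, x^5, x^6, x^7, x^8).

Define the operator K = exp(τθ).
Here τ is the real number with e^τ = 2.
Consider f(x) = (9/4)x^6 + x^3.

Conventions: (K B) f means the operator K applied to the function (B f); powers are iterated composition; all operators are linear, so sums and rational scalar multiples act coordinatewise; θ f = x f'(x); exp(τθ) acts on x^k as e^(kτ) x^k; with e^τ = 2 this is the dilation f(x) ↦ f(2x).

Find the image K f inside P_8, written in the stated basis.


the result is g(x) = 144x^6 + 8x^3

exp(τθ) x^k = e^(kτ) x^k; with e^τ = 2 this sends x^k to 2^k x^k
x^3 ↦ 8 x^3
x^6 ↦ 64 x^6
applying this coordinatewise to f: exp(τθ) f = 144x^6 + 8x^3


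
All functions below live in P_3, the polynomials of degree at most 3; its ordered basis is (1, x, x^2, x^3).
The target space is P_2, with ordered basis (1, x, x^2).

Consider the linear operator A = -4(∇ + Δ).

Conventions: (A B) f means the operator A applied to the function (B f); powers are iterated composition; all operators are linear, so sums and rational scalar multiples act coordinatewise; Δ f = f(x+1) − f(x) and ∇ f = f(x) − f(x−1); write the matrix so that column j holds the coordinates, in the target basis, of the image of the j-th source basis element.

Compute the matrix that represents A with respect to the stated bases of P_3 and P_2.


image of 1: 0
image of x: -8
image of x^2: -16x
image of x^3: -24x^2 - 8
each image's coordinates form column j of the matrix

the matrix is [[0, -8, 0, -8]; [0, 0, -16, 0]; [0, 0, 0, -24]] (rows listed top to bottom)


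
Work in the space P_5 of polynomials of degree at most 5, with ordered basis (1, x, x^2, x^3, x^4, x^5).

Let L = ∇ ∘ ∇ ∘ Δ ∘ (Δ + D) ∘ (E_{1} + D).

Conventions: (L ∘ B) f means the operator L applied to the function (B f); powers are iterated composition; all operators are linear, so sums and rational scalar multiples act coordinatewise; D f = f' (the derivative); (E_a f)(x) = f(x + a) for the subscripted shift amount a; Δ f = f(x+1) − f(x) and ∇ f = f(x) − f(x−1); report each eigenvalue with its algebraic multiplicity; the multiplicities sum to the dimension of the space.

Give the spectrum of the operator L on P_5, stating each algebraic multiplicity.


λ = 0 (multiplicity 6)

image of 1: 0
image of x: 0
image of x^2: 0
image of x^3: 0
image of x^4: 48
image of x^5: 240x + 420
the matrix is upper triangular; its diagonal is (0, 0, 0, 0, 0, 0)
for a triangular matrix the eigenvalues are the diagonal entries, with algebraic multiplicity their repetition count


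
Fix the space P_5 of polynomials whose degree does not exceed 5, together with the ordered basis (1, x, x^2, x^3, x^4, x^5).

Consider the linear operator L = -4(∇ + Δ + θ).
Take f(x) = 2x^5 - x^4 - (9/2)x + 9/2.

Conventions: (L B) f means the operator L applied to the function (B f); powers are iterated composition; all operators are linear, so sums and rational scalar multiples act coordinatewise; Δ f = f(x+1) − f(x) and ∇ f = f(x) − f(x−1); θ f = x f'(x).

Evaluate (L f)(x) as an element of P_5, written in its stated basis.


∇ f = 10x^4 - 24x^3 + 26x^2 - 14x - 3/2
Δ f = 10x^4 + 16x^3 + 14x^2 + 6x - 7/2
θ f = 10x^5 - 4x^4 - (9/2)x
(∇ + Δ + θ) f = 10x^5 + 16x^4 - 8x^3 + 40x^2 - (25/2)x - 5
(-4(∇ + Δ + θ)) f = -40x^5 - 64x^4 + 32x^3 - 160x^2 + 50x + 20

the result is g(x) = -40x^5 - 64x^4 + 32x^3 - 160x^2 + 50x + 20


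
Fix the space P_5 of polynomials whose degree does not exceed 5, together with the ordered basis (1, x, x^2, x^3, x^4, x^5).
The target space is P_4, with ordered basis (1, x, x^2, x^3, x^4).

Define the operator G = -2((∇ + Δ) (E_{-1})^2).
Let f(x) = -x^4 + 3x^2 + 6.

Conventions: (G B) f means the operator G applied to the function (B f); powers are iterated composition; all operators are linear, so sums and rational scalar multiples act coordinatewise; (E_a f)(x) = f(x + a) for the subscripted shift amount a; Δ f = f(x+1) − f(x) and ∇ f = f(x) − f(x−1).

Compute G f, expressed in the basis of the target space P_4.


g(x) = 16x^3 - 96x^2 + 184x - 112

E_{-1} f = -x^4 + 4x^3 - 3x^2 - 2x + 8
E_{-1} E_{-1} f = -x^4 + 8x^3 - 21x^2 + 20x + 2
∇ (E_{-1})^2 f = -4x^3 + 30x^2 - 70x + 50
Δ (E_{-1})^2 f = -4x^3 + 18x^2 - 22x + 6
(∇ + Δ) (E_{-1})^2 f = -8x^3 + 48x^2 - 92x + 56
(-2((∇ + Δ) (E_{-1})^2)) f = 16x^3 - 96x^2 + 184x - 112


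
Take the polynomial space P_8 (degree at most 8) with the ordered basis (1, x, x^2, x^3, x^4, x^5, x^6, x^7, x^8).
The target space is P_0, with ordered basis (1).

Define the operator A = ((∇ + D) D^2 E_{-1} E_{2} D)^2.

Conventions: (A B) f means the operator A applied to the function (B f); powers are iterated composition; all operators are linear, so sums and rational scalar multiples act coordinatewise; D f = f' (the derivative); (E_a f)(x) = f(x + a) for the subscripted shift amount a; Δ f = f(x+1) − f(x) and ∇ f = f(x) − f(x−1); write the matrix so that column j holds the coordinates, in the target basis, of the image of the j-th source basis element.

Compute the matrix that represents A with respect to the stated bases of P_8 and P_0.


the matrix is [[0, 0, 0, 0, 0, 0, 0, 0, 161280]] (rows listed top to bottom)

image of 1: 0
image of x: 0
image of x^2: 0
image of x^3: 0
image of x^4: 0
image of x^5: 0
image of x^6: 0
image of x^7: 0
image of x^8: 161280
each image's coordinates form column j of the matrix


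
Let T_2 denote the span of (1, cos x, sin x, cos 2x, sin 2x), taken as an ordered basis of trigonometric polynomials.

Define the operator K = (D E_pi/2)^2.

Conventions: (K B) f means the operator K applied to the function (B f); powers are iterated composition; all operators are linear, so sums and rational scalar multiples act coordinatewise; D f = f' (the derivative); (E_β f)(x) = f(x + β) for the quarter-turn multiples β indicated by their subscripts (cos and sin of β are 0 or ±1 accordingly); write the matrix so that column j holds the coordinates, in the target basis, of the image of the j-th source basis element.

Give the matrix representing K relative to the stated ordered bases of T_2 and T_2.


image of 1: 0
image of cos x: cos x
image of sin x: sin x
image of cos 2x: -4cos 2x
image of sin 2x: -4sin 2x
each image's coordinates form column j of the matrix

the matrix is [[0, 0, 0, 0, 0]; [0, 1, 0, 0, 0]; [0, 0, 1, 0, 0]; [0, 0, 0, -4, 0]; [0, 0, 0, 0, -4]] (rows listed top to bottom)


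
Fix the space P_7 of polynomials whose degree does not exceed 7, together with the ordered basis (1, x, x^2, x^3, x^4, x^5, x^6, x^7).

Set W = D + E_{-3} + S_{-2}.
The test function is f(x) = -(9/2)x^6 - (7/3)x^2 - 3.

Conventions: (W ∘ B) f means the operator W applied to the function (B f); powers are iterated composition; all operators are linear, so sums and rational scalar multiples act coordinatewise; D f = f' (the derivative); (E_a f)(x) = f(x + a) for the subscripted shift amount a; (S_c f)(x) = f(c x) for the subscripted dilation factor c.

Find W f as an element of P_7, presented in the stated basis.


D f = -27x^5 - (14/3)x
E_{-3} f = -(9/2)x^6 + 81x^5 - (1215/2)x^4 + 2430x^3 - (32819/6)x^2 + 6575x - 6609/2
S_{-2} f = -288x^6 - (28/3)x^2 - 3
(D + E_{-3} + S_{-2}) f = -(585/2)x^6 + 54x^5 - (1215/2)x^4 + 2430x^3 - (32875/6)x^2 + (19711/3)x - 6615/2

the result is g(x) = -(585/2)x^6 + 54x^5 - (1215/2)x^4 + 2430x^3 - (32875/6)x^2 + (19711/3)x - 6615/2


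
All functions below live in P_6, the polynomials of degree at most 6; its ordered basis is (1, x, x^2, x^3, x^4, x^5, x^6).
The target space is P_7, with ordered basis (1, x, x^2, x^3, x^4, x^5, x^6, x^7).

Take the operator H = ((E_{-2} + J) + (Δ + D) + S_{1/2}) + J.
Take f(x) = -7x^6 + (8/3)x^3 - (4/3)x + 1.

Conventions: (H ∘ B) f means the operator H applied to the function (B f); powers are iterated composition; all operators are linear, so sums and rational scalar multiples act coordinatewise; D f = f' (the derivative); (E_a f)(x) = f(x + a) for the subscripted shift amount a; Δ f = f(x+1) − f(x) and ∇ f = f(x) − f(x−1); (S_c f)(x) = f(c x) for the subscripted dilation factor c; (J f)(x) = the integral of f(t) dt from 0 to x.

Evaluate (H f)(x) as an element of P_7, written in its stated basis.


E_{-2} f = -7x^6 + 84x^5 - 420x^4 + (3368/3)x^3 - 1696x^2 + (4124/3)x - 1397/3
J f = -x^7 + (2/3)x^4 - (2/3)x^2 + x
(E_{-2} + J) f = -x^7 - 7x^6 + 84x^5 - (1258/3)x^4 + (3368/3)x^3 - (5090/3)x^2 + (4127/3)x - 1397/3
Δ f = -42x^5 - 105x^4 - 140x^3 - 97x^2 - 34x - 17/3
D f = -42x^5 + 8x^2 - 4/3
(Δ + D) f = -84x^5 - 105x^4 - 140x^3 - 89x^2 - 34x - 7
S_{1/2} f = -(7/64)x^6 + (1/3)x^3 - (2/3)x + 1
((E_{-2} + J) + (Δ + D) + S_{1/2}) f = -x^7 - (455/64)x^6 - (1573/3)x^4 + 983x^3 - (5357/3)x^2 + 1341x - 1415/3
J f = -x^7 + (2/3)x^4 - (2/3)x^2 + x
(((E_{-2} + J) + (Δ + D) + S_{1/2}) + J) f = -2x^7 - (455/64)x^6 - (1571/3)x^4 + 983x^3 - (5359/3)x^2 + 1342x - 1415/3

the result is g(x) = -2x^7 - (455/64)x^6 - (1571/3)x^4 + 983x^3 - (5359/3)x^2 + 1342x - 1415/3


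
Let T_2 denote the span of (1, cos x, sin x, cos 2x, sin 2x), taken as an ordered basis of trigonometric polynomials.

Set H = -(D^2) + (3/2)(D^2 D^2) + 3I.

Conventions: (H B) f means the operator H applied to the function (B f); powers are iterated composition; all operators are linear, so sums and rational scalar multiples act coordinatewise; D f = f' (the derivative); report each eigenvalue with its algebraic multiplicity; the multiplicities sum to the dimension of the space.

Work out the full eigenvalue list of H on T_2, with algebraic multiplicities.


image of 1: 3
image of cos x: (11/2)cos x
image of sin x: (11/2)sin x
image of cos 2x: 31cos 2x
image of sin 2x: 31sin 2x
the matrix is diagonal; its diagonal is (3, 11/2, 11/2, 31, 31)
for a triangular matrix the eigenvalues are the diagonal entries, with algebraic multiplicity their repetition count

λ = 3 (multiplicity 1), λ = 11/2 (multiplicity 2), λ = 31 (multiplicity 2)


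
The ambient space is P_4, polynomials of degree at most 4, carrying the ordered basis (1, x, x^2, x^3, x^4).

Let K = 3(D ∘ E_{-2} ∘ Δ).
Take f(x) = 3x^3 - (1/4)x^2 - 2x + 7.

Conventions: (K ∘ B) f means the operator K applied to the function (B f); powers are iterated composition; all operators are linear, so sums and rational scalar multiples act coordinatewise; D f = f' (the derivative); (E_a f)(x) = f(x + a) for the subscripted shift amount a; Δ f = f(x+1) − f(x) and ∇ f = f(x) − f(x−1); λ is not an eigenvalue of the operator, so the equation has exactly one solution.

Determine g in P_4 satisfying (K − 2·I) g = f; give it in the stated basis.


g(x) = -(3/2)x^3 + (1/8)x^2 - (25/2)x + 137/8

write g with unknown coordinates in the stated basis and equate coefficients in (K − 2·I) g = f
solving from the highest basis element down gives g = -(3/2)x^3 + (1/8)x^2 - (25/2)x + 137/8
check: K g = -27x + 165/4
so K g − 2·g = 3x^3 - (1/4)x^2 - 2x + 7 = f ✓


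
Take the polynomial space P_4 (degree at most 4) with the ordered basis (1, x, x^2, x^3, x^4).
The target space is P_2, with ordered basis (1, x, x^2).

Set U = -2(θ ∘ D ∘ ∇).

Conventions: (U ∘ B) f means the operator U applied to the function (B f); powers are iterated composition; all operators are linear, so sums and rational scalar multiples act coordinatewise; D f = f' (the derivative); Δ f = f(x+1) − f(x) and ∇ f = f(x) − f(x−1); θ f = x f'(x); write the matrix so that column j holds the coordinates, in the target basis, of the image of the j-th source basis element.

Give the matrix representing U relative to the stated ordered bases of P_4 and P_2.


image of 1: 0
image of x: 0
image of x^2: 0
image of x^3: -12x
image of x^4: -48x^2 + 24x
each image's coordinates form column j of the matrix

the matrix is [[0, 0, 0, 0, 0]; [0, 0, 0, -12, 24]; [0, 0, 0, 0, -48]] (rows listed top to bottom)


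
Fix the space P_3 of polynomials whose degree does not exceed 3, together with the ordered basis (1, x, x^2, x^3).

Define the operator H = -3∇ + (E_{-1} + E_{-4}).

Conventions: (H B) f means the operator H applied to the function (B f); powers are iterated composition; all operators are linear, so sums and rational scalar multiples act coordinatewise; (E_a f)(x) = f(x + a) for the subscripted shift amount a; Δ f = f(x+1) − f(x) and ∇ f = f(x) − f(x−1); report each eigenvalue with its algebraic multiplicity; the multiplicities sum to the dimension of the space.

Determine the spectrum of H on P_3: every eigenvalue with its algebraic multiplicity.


λ = 2 (multiplicity 4)

image of 1: 2
image of x: 2x - 8
image of x^2: 2x^2 - 16x + 20
image of x^3: 2x^3 - 24x^2 + 60x - 68
the matrix is upper triangular; its diagonal is (2, 2, 2, 2)
for a triangular matrix the eigenvalues are the diagonal entries, with algebraic multiplicity their repetition count


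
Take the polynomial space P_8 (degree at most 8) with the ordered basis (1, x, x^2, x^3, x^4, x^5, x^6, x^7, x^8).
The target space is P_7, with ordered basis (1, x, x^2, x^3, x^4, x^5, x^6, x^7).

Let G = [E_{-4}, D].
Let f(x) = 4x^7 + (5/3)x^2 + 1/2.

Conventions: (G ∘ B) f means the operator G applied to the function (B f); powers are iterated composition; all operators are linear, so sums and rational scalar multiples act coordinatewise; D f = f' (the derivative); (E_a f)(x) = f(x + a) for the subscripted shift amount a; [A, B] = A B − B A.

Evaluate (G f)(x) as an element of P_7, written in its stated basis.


D f = 28x^6 + (10/3)x
E_{-4} D f = 28x^6 - 672x^5 + 6720x^4 - 35840x^3 + 107520x^2 - (516086/3)x + 344024/3
E_{-4} f = 4x^7 - 112x^6 + 1344x^5 - 8960x^4 + 35840x^3 - (258043/3)x^2 + (344024/3)x - 393053/6
D E_{-4} f = 28x^6 - 672x^5 + 6720x^4 - 35840x^3 + 107520x^2 - (516086/3)x + 344024/3
[E_{-4}, D] f = 0

the result is g(x) = 0


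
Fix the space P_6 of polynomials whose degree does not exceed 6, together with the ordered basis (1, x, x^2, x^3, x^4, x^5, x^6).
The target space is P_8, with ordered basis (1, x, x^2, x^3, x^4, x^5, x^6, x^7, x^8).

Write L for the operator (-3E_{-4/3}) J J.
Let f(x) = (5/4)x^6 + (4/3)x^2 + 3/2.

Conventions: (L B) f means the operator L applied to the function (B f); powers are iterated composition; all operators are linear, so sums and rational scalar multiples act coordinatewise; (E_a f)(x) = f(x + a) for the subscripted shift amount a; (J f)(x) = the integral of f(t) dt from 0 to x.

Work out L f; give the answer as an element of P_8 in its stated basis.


g(x) = -(15/224)x^8 + (5/7)x^7 - (10/3)x^6 + (80/9)x^5 - (409/27)x^4 + (1424/81)x^3 - (15883/972)x^2 + (67226/5103)x - 87604/15309

J f = (5/28)x^7 + (4/9)x^3 + (3/2)x
J J f = (5/224)x^8 + (1/9)x^4 + (3/4)x^2
E_{-4/3} J J f = (5/224)x^8 - (5/21)x^7 + (10/9)x^6 - (80/27)x^5 + (409/81)x^4 - (1424/243)x^3 + (15883/2916)x^2 - (67226/15309)x + 87604/45927
(-3E_{-4/3}) J J f = -(15/224)x^8 + (5/7)x^7 - (10/3)x^6 + (80/9)x^5 - (409/27)x^4 + (1424/81)x^3 - (15883/972)x^2 + (67226/5103)x - 87604/15309
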